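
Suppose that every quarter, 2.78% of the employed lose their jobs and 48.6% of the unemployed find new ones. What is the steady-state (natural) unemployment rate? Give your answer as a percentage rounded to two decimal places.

Steady-state unemployment rate ≈ 5.41%.

At steady state the flows balance: s·E = f·U, so U/(E+U) = s/(s+f).
u* = 2.78 / (2.78 + 48.6) = 2.78 / 51.38 = 5.41%.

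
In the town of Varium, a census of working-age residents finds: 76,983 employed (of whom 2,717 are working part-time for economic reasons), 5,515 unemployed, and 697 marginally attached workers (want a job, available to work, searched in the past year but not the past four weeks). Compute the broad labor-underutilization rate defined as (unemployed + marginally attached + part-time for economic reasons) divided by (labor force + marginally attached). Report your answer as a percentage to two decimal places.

Broad underutilization rate ≈ 10.73%.

Labor force = 76,983 + 5,515 = 82,498.
Numerator = 5,515 + 697 + 2,717 = 8,929.
Denominator = 82,498 + 697 = 83,195.
Broad rate = 8,929 / 83,195 = 10.73%.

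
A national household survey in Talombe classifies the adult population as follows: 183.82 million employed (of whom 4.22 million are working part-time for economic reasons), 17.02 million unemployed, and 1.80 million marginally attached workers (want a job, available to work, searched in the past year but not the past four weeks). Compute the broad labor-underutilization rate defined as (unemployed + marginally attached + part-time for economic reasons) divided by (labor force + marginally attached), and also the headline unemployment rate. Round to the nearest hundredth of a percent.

Labor force = 183.82 + 17.02 = 200.84 million.
Numerator = 17.02 + 1.80 + 4.22 = 23.04 million.
Denominator = 200.84 + 1.80 = 202.64 million.
Broad rate = 23.04 / 202.64 = 11.37%.
Headline unemployment rate = 17.02 / 200.84 = 8.47%.

Broad underutilization rate ≈ 11.37%; headline unemployment rate ≈ 8.47%.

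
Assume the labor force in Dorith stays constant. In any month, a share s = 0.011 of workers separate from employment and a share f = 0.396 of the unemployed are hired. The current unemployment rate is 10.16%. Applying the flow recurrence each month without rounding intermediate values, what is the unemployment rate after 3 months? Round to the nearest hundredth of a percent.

Unemployment rate after three months ≈ 4.26%.

With a fixed labor force, u_{t+1} = u_t + s·(1−u_t) − f·u_t = u_t·(1−s−f) + s.
Here 1−s−f = 0.593 and s = 0.011.
u_1 = 0.101600 × 0.593 + 0.011 = 0.071249.
u_2 = 0.071249 × 0.593 + 0.011 = 0.053251.
u_3 = 0.053251 × 0.593 + 0.011 = 0.042578.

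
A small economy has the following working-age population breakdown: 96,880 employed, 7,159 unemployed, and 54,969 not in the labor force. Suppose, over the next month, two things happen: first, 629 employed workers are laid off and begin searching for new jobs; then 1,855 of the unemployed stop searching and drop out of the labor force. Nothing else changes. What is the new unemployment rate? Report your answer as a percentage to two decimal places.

Initially, labor force = 96,880 + 7,159 = 104,039, so u = 7,159/104,039 = 6.88%.
After the first change, employed falls and unemployed rises by 629; labor force unchanged → E = 96,251, U = 7,788, labor force = 104,039.
After the second change, unemployed and labor force both fall by 1,855 → E = 96,251, U = 5,933, labor force = 102,184.
New unemployment rate = 5,933 / 102,184 = 5.81%.

New unemployment rate ≈ 5.81%.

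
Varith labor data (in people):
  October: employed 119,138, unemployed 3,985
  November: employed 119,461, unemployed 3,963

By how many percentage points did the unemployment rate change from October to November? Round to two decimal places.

October: labor force = 119,138 + 3,985 = 123,123; u = 3,985/123,123 = 3.24%.
November: labor force = 119,461 + 3,963 = 123,424; u = 3,963/123,424 = 3.21%.
Change = 3.21% − 3.24% = −0.03 pp.

The unemployment rate changed by −0.03 percentage points.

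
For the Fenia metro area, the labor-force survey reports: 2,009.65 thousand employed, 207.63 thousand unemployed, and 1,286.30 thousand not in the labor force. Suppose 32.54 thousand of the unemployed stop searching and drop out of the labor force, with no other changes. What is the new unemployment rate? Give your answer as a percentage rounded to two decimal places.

New unemployment rate ≈ 8.01%.

Initially, labor force = 2,009.65 + 207.63 = 2,217.28 thousand, so u = 207.63/2,217.28 = 9.36%.
After the change, unemployed and labor force both fall by 32.54 → E = 2,009.65, U = 175.09, labor force = 2,184.74 thousand.
New unemployment rate = 175.09 / 2,184.74 = 8.01%.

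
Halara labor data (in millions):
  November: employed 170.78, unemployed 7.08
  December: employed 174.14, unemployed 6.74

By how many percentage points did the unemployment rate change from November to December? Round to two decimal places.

The unemployment rate changed by −0.25 percentage points.

November: labor force = 170.78 + 7.08 = 177.86; u = 7.08/177.86 = 3.98%.
December: labor force = 174.14 + 6.74 = 180.88; u = 6.74/180.88 = 3.73%.
Change = 3.73% − 3.98% = −0.25 pp.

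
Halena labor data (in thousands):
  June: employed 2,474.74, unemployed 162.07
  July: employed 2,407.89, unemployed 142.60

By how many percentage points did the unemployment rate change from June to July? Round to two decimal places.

June: labor force = 2,474.74 + 162.07 = 2,636.81; u = 162.07/2,636.81 = 6.15%.
July: labor force = 2,407.89 + 142.60 = 2,550.49; u = 142.60/2,550.49 = 5.59%.
Change = 5.59% − 6.15% = −0.56 pp.

The unemployment rate changed by −0.56 percentage points.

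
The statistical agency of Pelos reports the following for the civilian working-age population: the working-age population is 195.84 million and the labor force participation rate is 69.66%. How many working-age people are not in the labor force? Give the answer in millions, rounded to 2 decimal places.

Share not in the labor force = 1 − 0.6966 = 0.3034.
Not in labor force = 0.3034 × 195.84 ≈ 59.42 million.

About 59.42 million are not in the labor force.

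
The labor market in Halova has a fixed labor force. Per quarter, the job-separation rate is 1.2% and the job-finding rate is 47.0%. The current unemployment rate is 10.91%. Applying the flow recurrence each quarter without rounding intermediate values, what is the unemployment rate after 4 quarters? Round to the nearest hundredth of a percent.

With a fixed labor force, u_{t+1} = u_t + s·(1−u_t) − f·u_t = u_t·(1−s−f) + s.
Here 1−s−f = 0.518 and s = 0.012.
u_1 = 0.109100 × 0.518 + 0.012 = 0.068514.
u_2 = 0.068514 × 0.518 + 0.012 = 0.047490.
u_3 = 0.047490 × 0.518 + 0.012 = 0.036600.
u_4 = 0.036600 × 0.518 + 0.012 = 0.030959.

Unemployment rate after four quarters ≈ 3.10%.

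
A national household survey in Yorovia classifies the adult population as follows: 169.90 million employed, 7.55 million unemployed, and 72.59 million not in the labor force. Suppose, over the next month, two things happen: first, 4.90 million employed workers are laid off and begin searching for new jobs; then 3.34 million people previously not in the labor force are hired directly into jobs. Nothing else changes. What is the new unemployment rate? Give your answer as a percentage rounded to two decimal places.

Initially, labor force = 169.90 + 7.55 = 177.45 million, so u = 7.55/177.45 = 4.25%.
After the first change, employed falls and unemployed rises by 4.90; labor force unchanged → E = 165.00, U = 12.45, labor force = 177.45 million.
After the second change, employed and labor force both rise by 3.34; unemployed unchanged → E = 168.34, U = 12.45, labor force = 180.79 million.
New unemployment rate = 12.45 / 180.79 = 6.89%.

New unemployment rate ≈ 6.89%.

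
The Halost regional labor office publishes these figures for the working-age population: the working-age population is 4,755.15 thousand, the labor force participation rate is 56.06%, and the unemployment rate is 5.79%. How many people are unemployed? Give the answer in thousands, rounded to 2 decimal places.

About 154.35 thousand are unemployed.

Labor force = 0.5606 × 4,755.15 = 2,665.74 thousand.
Unemployed = 0.0579 × 2,665.74 ≈ 154.35 thousand.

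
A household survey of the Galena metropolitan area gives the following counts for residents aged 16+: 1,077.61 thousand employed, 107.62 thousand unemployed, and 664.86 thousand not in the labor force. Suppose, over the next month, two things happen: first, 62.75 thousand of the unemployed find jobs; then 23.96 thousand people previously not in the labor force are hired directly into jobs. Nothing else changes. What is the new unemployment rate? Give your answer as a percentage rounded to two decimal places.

New unemployment rate ≈ 3.71%.

Initially, labor force = 1,077.61 + 107.62 = 1,185.23 thousand, so u = 107.62/1,185.23 = 9.08%.
After the first change, unemployed falls and employed rises by 62.75; labor force unchanged → E = 1,140.36, U = 44.87, labor force = 1,185.23 thousand.
After the second change, employed and labor force both rise by 23.96; unemployed unchanged → E = 1,164.32, U = 44.87, labor force = 1,209.19 thousand.
New unemployment rate = 44.87 / 1,209.19 = 3.71%.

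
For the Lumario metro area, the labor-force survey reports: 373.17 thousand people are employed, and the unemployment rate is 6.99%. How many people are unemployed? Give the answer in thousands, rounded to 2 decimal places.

About 28.04 thousand are unemployed.

Let U be the number unemployed. The labor force is E + U, and U/(E+U) = 0.0699.
So U = 0.0699 × 373.17 / (1 − 0.0699) = 26.0846 / 0.9301 ≈ 28.04 thousand.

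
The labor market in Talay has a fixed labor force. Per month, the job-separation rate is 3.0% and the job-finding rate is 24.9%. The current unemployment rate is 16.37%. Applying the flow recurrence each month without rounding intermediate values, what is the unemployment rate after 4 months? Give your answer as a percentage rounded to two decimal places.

Unemployment rate after four months ≈ 12.27%.

With a fixed labor force, u_{t+1} = u_t + s·(1−u_t) − f·u_t = u_t·(1−s−f) + s.
Here 1−s−f = 0.721 and s = 0.030.
u_1 = 0.163700 × 0.721 + 0.030 = 0.148028.
u_2 = 0.148028 × 0.721 + 0.030 = 0.136728.
u_3 = 0.136728 × 0.721 + 0.030 = 0.128581.
u_4 = 0.128581 × 0.721 + 0.030 = 0.122707.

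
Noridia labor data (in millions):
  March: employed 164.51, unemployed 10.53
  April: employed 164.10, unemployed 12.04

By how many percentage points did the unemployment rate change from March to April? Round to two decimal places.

March: labor force = 164.51 + 10.53 = 175.04; u = 10.53/175.04 = 6.02%.
April: labor force = 164.10 + 12.04 = 176.14; u = 12.04/176.14 = 6.84%.
Change = 6.84% − 6.02% = +0.82 pp.

The unemployment rate changed by +0.82 percentage points.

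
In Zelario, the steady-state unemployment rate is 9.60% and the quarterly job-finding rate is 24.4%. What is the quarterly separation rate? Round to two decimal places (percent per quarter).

Separation rate ≈ 2.59% per quarter.

From u* = s/(s+f): s = u·f/(1−u).
s = 0.0960 × 24.4 / (1 − 0.0960) = 2.3424 / 0.9040 ≈ 2.59% per quarter.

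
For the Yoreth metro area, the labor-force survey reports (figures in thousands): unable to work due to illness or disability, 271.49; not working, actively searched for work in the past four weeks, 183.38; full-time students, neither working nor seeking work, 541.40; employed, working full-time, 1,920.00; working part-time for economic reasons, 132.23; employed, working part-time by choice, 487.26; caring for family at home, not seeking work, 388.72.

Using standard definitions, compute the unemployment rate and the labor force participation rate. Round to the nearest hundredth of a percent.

Unemployment rate ≈ 6.73%; labor force participation rate ≈ 69.38%.

Employed = 1,920.00 + 132.23 + 487.26 = 2,539.49 thousand (anyone who worked, including part-time for economic reasons, counts as employed).
Unemployed = 183.38 thousand.
Labor force = 2,539.49 + 183.38 = 2,722.87 thousand.
Not in labor force = 271.49 + 541.40 + 388.72 = 1,201.61 thousand (those not working and not actively searching are outside the labor force).
Civilian working-age population = 2,722.87 + 1,201.61 = 3,924.48 thousand.
Unemployment rate = 183.38 / 2,722.87 = 6.73%.
Labor force participation rate = 2,722.87 / 3,924.48 = 69.38%.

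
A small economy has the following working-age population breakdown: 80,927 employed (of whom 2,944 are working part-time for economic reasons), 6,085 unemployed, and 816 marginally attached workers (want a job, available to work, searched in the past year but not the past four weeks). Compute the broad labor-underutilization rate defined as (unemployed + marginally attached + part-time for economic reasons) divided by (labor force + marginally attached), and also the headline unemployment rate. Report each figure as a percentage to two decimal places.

Labor force = 80,927 + 6,085 = 87,012.
Numerator = 6,085 + 816 + 2,944 = 9,845.
Denominator = 87,012 + 816 = 87,828.
Broad rate = 9,845 / 87,828 = 11.21%.
Headline unemployment rate = 6,085 / 87,012 = 6.99%.

Broad underutilization rate ≈ 11.21%; headline unemployment rate ≈ 6.99%.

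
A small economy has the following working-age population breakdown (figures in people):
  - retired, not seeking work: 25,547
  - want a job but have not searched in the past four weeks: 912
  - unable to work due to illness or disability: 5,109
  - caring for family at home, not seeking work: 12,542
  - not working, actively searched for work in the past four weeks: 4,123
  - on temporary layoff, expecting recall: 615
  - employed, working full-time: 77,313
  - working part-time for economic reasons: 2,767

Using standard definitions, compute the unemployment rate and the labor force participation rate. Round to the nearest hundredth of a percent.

Employed = 77,313 + 2,767 = 80,080 (anyone who worked, including part-time for economic reasons, counts as employed).
Unemployed = 4,123 + 615 = 4,738 (jobless and actively searching, or on temporary layoff).
Labor force = 80,080 + 4,738 = 84,818.
Not in labor force = 25,547 + 912 + 5,109 + 12,542 = 44,110 (those not working and not actively searching are outside the labor force — including those who want a job but have given up searching).
Civilian working-age population = 84,818 + 44,110 = 128,928.
Unemployment rate = 4,738 / 84,818 = 5.59%.
Labor force participation rate = 84,818 / 128,928 = 65.79%.

Unemployment rate ≈ 5.59%; labor force participation rate ≈ 65.79%.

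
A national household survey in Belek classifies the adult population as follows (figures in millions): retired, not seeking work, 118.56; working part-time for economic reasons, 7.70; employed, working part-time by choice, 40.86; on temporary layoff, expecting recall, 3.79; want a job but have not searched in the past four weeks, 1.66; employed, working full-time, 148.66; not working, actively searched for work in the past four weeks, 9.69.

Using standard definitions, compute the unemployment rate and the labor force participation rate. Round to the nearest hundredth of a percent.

Employed = 7.70 + 40.86 + 148.66 = 197.22 million (anyone who worked, including part-time for economic reasons, counts as employed).
Unemployed = 3.79 + 9.69 = 13.48 million (jobless and actively searching, or on temporary layoff).
Labor force = 197.22 + 13.48 = 210.70 million.
Not in labor force = 118.56 + 1.66 = 120.22 million (those not working and not actively searching are outside the labor force — including those who want a job but have given up searching).
Civilian working-age population = 210.70 + 120.22 = 330.92 million.
Unemployment rate = 13.48 / 210.70 = 6.40%.
Labor force participation rate = 210.70 / 330.92 = 63.67%.

Unemployment rate ≈ 6.40%; labor force participation rate ≈ 63.67%.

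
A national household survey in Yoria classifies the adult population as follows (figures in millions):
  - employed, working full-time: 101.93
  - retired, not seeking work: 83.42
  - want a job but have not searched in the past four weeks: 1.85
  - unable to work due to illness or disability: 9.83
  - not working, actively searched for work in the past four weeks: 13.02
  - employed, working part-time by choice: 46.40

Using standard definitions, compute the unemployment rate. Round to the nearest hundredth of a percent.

Unemployment rate ≈ 8.07%.

Employed = 101.93 + 46.40 = 148.33 million.
Unemployed = 13.02 million.
Labor force = 148.33 + 13.02 = 161.35 million.
Unemployment rate = 13.02 / 161.35 = 8.07%.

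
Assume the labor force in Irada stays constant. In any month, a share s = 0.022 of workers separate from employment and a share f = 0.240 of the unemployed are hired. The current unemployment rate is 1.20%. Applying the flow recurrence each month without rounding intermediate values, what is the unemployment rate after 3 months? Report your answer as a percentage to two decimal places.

With a fixed labor force, u_{t+1} = u_t + s·(1−u_t) − f·u_t = u_t·(1−s−f) + s.
Here 1−s−f = 0.738 and s = 0.022.
u_1 = 0.012000 × 0.738 + 0.022 = 0.030856.
u_2 = 0.030856 × 0.738 + 0.022 = 0.044772.
u_3 = 0.044772 × 0.738 + 0.022 = 0.055042.

Unemployment rate after three months ≈ 5.50%.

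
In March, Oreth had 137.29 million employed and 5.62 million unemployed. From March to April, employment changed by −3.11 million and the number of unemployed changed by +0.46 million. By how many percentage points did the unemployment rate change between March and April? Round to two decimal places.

The unemployment rate changed by +0.40 percentage points.

March: labor force = 137.29 + 5.62 = 142.91; u = 5.62/142.91 = 3.93%.
April: labor force = 134.18 + 6.08 = 140.26; u = 6.08/140.26 = 4.33%.
Change = 4.33% − 3.93% = +0.40 pp.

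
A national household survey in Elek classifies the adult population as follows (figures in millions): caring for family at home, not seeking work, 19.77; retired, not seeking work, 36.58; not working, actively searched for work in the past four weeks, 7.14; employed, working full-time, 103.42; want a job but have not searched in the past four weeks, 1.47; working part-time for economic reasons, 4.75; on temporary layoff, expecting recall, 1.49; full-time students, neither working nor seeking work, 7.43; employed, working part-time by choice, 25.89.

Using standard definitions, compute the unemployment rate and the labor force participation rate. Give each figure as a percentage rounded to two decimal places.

Unemployment rate ≈ 6.05%; labor force participation rate ≈ 68.62%.

Employed = 103.42 + 4.75 + 25.89 = 134.06 million (anyone who worked, including part-time for economic reasons, counts as employed).
Unemployed = 7.14 + 1.49 = 8.63 million (jobless and actively searching, or on temporary layoff).
Labor force = 134.06 + 8.63 = 142.69 million.
Not in labor force = 19.77 + 36.58 + 1.47 + 7.43 = 65.25 million (those not working and not actively searching are outside the labor force — including those who want a job but have given up searching).
Civilian working-age population = 142.69 + 65.25 = 207.94 million.
Unemployment rate = 8.63 / 142.69 = 6.05%.
Labor force participation rate = 142.69 / 207.94 = 68.62%.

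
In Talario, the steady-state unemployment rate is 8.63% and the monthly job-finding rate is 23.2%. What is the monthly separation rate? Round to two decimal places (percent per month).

Separation rate ≈ 2.19% per month.

From u* = s/(s+f): s = u·f/(1−u).
s = 0.0863 × 23.2 / (1 − 0.0863) = 2.0022 / 0.9137 ≈ 2.19% per month.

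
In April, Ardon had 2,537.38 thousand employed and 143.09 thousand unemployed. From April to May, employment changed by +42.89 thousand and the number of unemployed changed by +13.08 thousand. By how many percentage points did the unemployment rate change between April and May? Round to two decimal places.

The unemployment rate changed by +0.37 percentage points.

April: labor force = 2,537.38 + 143.09 = 2,680.47; u = 143.09/2,680.47 = 5.34%.
May: labor force = 2,580.27 + 156.17 = 2,736.44; u = 156.17/2,736.44 = 5.71%.
Change = 5.71% − 5.34% = +0.37 pp.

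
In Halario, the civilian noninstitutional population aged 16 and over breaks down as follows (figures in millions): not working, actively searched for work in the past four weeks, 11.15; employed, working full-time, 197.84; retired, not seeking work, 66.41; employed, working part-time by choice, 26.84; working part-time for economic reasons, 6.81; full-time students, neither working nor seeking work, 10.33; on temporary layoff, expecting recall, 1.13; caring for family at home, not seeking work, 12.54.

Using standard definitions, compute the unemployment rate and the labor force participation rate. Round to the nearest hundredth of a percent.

Unemployment rate ≈ 5.04%; labor force participation rate ≈ 73.19%.

Employed = 197.84 + 26.84 + 6.81 = 231.49 million (anyone who worked, including part-time for economic reasons, counts as employed).
Unemployed = 11.15 + 1.13 = 12.28 million (jobless and actively searching, or on temporary layoff).
Labor force = 231.49 + 12.28 = 243.77 million.
Not in labor force = 66.41 + 10.33 + 12.54 = 89.28 million (those not working and not actively searching are outside the labor force).
Civilian working-age population = 243.77 + 89.28 = 333.05 million.
Unemployment rate = 12.28 / 243.77 = 5.04%.
Labor force participation rate = 243.77 / 333.05 = 73.19%.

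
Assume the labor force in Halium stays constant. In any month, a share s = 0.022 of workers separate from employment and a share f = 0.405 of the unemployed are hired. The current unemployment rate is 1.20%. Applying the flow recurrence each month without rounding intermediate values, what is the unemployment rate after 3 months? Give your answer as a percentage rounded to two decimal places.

Unemployment rate after three months ≈ 4.41%.

With a fixed labor force, u_{t+1} = u_t + s·(1−u_t) − f·u_t = u_t·(1−s−f) + s.
Here 1−s−f = 0.573 and s = 0.022.
u_1 = 0.012000 × 0.573 + 0.022 = 0.028876.
u_2 = 0.028876 × 0.573 + 0.022 = 0.038546.
u_3 = 0.038546 × 0.573 + 0.022 = 0.044087.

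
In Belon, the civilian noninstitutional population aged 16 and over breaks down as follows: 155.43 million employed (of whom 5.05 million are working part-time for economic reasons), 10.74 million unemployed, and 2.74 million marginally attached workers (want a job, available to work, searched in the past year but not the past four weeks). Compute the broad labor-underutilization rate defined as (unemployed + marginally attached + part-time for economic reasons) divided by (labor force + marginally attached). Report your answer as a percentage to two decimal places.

Broad underutilization rate ≈ 10.97%.

Labor force = 155.43 + 10.74 = 166.17 million.
Numerator = 10.74 + 2.74 + 5.05 = 18.53 million.
Denominator = 166.17 + 2.74 = 168.91 million.
Broad rate = 18.53 / 168.91 = 10.97%.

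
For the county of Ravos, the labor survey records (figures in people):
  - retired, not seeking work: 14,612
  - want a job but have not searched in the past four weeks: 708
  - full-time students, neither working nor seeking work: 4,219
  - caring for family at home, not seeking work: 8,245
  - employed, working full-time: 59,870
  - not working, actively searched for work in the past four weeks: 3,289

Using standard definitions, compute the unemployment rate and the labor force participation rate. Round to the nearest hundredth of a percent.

Employed = 59,870.
Unemployed = 3,289.
Labor force = 59,870 + 3,289 = 63,159.
Not in labor force = 14,612 + 708 + 4,219 + 8,245 = 27,784 (those not working and not actively searching are outside the labor force — including those who want a job but have given up searching).
Civilian working-age population = 63,159 + 27,784 = 90,943.
Unemployment rate = 3,289 / 63,159 = 5.21%.
Labor force participation rate = 63,159 / 90,943 = 69.45%.

Unemployment rate ≈ 5.21%; labor force participation rate ≈ 69.45%.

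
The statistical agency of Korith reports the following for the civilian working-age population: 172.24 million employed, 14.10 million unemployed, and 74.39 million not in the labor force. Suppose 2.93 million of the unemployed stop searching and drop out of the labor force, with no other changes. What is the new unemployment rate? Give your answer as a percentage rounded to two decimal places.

Initially, labor force = 172.24 + 14.10 = 186.34 million, so u = 14.10/186.34 = 7.57%.
After the change, unemployed and labor force both fall by 2.93 → E = 172.24, U = 11.17, labor force = 183.41 million.
New unemployment rate = 11.17 / 183.41 = 6.09%.

New unemployment rate ≈ 6.09%.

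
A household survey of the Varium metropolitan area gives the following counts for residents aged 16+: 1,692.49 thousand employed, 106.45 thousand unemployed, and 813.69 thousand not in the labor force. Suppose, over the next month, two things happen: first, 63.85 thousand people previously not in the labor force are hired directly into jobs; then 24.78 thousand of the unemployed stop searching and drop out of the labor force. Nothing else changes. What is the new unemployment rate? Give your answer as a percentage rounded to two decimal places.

New unemployment rate ≈ 4.44%.

Initially, labor force = 1,692.49 + 106.45 = 1,798.94 thousand, so u = 106.45/1,798.94 = 5.92%.
After the first change, employed and labor force both rise by 63.85; unemployed unchanged → E = 1,756.34, U = 106.45, labor force = 1,862.79 thousand.
After the second change, unemployed and labor force both fall by 24.78 → E = 1,756.34, U = 81.67, labor force = 1,838.01 thousand.
New unemployment rate = 81.67 / 1,838.01 = 4.44%.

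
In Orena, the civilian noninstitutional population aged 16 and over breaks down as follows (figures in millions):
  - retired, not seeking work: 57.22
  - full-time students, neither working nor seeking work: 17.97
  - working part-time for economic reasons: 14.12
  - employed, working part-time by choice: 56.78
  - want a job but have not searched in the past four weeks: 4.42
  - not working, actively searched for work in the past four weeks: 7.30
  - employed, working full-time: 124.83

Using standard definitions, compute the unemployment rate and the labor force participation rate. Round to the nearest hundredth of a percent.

Unemployment rate ≈ 3.60%; labor force participation rate ≈ 71.83%.

Employed = 14.12 + 56.78 + 124.83 = 195.73 million (anyone who worked, including part-time for economic reasons, counts as employed).
Unemployed = 7.30 million.
Labor force = 195.73 + 7.30 = 203.03 million.
Not in labor force = 57.22 + 17.97 + 4.42 = 79.61 million (those not working and not actively searching are outside the labor force — including those who want a job but have given up searching).
Civilian working-age population = 203.03 + 79.61 = 282.64 million.
Unemployment rate = 7.30 / 203.03 = 3.60%.
Labor force participation rate = 203.03 / 282.64 = 71.83%.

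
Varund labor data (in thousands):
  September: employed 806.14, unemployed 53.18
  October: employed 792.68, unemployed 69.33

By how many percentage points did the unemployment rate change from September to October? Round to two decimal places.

September: labor force = 806.14 + 53.18 = 859.32; u = 53.18/859.32 = 6.19%.
October: labor force = 792.68 + 69.33 = 862.01; u = 69.33/862.01 = 8.04%.
Change = 8.04% − 6.19% = +1.85 pp.

The unemployment rate changed by +1.85 percentage points.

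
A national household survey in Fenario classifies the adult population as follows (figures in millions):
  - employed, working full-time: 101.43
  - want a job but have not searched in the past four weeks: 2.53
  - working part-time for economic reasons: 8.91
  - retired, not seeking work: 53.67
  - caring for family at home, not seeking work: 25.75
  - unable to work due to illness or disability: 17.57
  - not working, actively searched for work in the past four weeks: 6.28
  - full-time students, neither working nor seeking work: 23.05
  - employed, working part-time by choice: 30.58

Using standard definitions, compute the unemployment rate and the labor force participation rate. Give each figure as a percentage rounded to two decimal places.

Unemployment rate ≈ 4.27%; labor force participation rate ≈ 54.56%.

Employed = 101.43 + 8.91 + 30.58 = 140.92 million (anyone who worked, including part-time for economic reasons, counts as employed).
Unemployed = 6.28 million.
Labor force = 140.92 + 6.28 = 147.20 million.
Not in labor force = 2.53 + 53.67 + 25.75 + 17.57 + 23.05 = 122.57 million (those not working and not actively searching are outside the labor force — including those who want a job but have given up searching).
Civilian working-age population = 147.20 + 122.57 = 269.77 million.
Unemployment rate = 6.28 / 147.20 = 4.27%.
Labor force participation rate = 147.20 / 269.77 = 54.56%.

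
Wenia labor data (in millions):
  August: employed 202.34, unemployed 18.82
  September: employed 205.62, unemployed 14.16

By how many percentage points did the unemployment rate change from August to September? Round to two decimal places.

The unemployment rate changed by −2.07 percentage points.

August: labor force = 202.34 + 18.82 = 221.16; u = 18.82/221.16 = 8.51%.
September: labor force = 205.62 + 14.16 = 219.78; u = 14.16/219.78 = 6.44%.
Change = 6.44% − 8.51% = −2.07 pp.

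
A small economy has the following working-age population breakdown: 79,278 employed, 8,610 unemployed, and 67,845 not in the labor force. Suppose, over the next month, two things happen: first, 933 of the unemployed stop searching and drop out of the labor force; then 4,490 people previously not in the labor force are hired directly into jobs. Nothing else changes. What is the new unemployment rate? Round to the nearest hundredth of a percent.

New unemployment rate ≈ 8.40%.

Initially, labor force = 79,278 + 8,610 = 87,888, so u = 8,610/87,888 = 9.80%.
After the first change, unemployed and labor force both fall by 933 → E = 79,278, U = 7,677, labor force = 86,955.
After the second change, employed and labor force both rise by 4,490; unemployed unchanged → E = 83,768, U = 7,677, labor force = 91,445.
New unemployment rate = 7,677 / 91,445 = 8.40%.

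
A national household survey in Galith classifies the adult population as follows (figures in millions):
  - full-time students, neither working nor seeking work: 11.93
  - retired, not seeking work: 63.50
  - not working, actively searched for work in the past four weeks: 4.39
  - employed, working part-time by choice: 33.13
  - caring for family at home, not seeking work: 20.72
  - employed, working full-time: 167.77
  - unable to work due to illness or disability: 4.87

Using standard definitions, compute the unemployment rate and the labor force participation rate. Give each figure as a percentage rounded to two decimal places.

Unemployment rate ≈ 2.14%; labor force participation rate ≈ 67.02%.

Employed = 33.13 + 167.77 = 200.90 million.
Unemployed = 4.39 million.
Labor force = 200.90 + 4.39 = 205.29 million.
Not in labor force = 11.93 + 63.50 + 20.72 + 4.87 = 101.02 million (those not working and not actively searching are outside the labor force).
Civilian working-age population = 205.29 + 101.02 = 306.31 million.
Unemployment rate = 4.39 / 205.29 = 2.14%.
Labor force participation rate = 205.29 / 306.31 = 67.02%.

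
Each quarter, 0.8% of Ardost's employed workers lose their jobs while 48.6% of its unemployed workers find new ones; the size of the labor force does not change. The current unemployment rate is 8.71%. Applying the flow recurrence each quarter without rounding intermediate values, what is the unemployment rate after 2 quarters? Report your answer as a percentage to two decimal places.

With a fixed labor force, u_{t+1} = u_t + s·(1−u_t) − f·u_t = u_t·(1−s−f) + s.
Here 1−s−f = 0.506 and s = 0.008.
u_1 = 0.087100 × 0.506 + 0.008 = 0.052073.
u_2 = 0.052073 × 0.506 + 0.008 = 0.034349.

Unemployment rate after two quarters ≈ 3.43%.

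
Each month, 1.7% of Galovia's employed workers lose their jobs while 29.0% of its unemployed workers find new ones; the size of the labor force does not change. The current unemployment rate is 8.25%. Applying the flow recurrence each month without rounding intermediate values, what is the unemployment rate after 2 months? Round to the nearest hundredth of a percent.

Unemployment rate after two months ≈ 6.84%.

With a fixed labor force, u_{t+1} = u_t + s·(1−u_t) − f·u_t = u_t·(1−s−f) + s.
Here 1−s−f = 0.693 and s = 0.017.
u_1 = 0.082500 × 0.693 + 0.017 = 0.074173.
u_2 = 0.074173 × 0.693 + 0.017 = 0.068402.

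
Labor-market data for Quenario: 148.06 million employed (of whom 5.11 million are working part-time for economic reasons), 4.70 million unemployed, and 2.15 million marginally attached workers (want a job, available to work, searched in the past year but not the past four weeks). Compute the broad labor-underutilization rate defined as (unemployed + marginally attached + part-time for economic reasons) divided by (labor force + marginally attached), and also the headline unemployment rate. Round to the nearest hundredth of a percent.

Labor force = 148.06 + 4.70 = 152.76 million.
Numerator = 4.70 + 2.15 + 5.11 = 11.96 million.
Denominator = 152.76 + 2.15 = 154.91 million.
Broad rate = 11.96 / 154.91 = 7.72%.
Headline unemployment rate = 4.70 / 152.76 = 3.08%.

Broad underutilization rate ≈ 7.72%; headline unemployment rate ≈ 3.08%.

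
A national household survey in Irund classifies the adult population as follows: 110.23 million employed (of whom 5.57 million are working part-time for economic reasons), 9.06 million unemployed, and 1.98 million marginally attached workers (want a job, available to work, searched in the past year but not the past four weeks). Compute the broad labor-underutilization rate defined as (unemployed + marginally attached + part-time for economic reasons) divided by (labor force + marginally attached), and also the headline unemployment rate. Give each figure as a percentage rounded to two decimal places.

Broad underutilization rate ≈ 13.70%; headline unemployment rate ≈ 7.59%.

Labor force = 110.23 + 9.06 = 119.29 million.
Numerator = 9.06 + 1.98 + 5.57 = 16.61 million.
Denominator = 119.29 + 1.98 = 121.27 million.
Broad rate = 16.61 / 121.27 = 13.70%.
Headline unemployment rate = 9.06 / 119.29 = 7.59%.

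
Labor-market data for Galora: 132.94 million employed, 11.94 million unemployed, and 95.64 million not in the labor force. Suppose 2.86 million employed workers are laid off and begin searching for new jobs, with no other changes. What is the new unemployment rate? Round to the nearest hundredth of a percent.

Initially, labor force = 132.94 + 11.94 = 144.88 million, so u = 11.94/144.88 = 8.24%.
After the change, employed falls and unemployed rises by 2.86; labor force unchanged → E = 130.08, U = 14.80, labor force = 144.88 million.
New unemployment rate = 14.80 / 144.88 = 10.22%.

New unemployment rate ≈ 10.22%.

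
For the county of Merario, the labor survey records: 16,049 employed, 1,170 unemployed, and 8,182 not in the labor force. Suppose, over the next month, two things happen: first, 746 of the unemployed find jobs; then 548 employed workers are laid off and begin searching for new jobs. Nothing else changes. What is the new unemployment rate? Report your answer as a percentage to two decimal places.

Initially, labor force = 16,049 + 1,170 = 17,219, so u = 1,170/17,219 = 6.79%.
After the first change, unemployed falls and employed rises by 746; labor force unchanged → E = 16,795, U = 424, labor force = 17,219.
After the second change, employed falls and unemployed rises by 548; labor force unchanged → E = 16,247, U = 972, labor force = 17,219.
New unemployment rate = 972 / 17,219 = 5.64%.

New unemployment rate ≈ 5.64%.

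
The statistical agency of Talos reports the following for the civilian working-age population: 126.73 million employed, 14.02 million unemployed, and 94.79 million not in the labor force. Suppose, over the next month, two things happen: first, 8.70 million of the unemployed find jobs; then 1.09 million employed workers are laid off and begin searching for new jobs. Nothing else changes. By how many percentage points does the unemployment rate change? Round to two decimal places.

The unemployment rate changes by −5.41 percentage points.

Initially, labor force = 126.73 + 14.02 = 140.75 million, so u = 14.02/140.75 = 9.96%.
After the first change, unemployed falls and employed rises by 8.70; labor force unchanged → E = 135.43, U = 5.32, labor force = 140.75 million.
After the second change, employed falls and unemployed rises by 1.09; labor force unchanged → E = 134.34, U = 6.41, labor force = 140.75 million.
New unemployment rate = 6.41 / 140.75 = 4.55%.
Change = 4.55% − 9.96% = −5.41 percentage points.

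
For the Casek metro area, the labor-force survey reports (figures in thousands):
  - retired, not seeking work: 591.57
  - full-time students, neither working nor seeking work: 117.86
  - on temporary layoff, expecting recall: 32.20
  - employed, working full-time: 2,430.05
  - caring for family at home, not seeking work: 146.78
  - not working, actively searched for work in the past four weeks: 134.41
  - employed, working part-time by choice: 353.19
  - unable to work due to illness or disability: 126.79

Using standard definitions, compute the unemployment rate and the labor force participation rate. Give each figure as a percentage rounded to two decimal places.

Employed = 2,430.05 + 353.19 = 2,783.24 thousand.
Unemployed = 32.20 + 134.41 = 166.61 thousand (jobless and actively searching, or on temporary layoff).
Labor force = 2,783.24 + 166.61 = 2,949.85 thousand.
Not in labor force = 591.57 + 117.86 + 146.78 + 126.79 = 983.00 thousand (those not working and not actively searching are outside the labor force).
Civilian working-age population = 2,949.85 + 983.00 = 3,932.85 thousand.
Unemployment rate = 166.61 / 2,949.85 = 5.65%.
Labor force participation rate = 2,949.85 / 3,932.85 = 75.01%.

Unemployment rate ≈ 5.65%; labor force participation rate ≈ 75.01%.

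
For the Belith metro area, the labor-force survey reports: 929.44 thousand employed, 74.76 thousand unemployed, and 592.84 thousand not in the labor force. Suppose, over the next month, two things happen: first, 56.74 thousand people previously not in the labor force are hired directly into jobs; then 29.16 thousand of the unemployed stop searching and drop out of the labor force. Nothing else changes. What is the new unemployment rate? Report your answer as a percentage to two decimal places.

Initially, labor force = 929.44 + 74.76 = 1,004.20 thousand, so u = 74.76/1,004.20 = 7.44%.
After the first change, employed and labor force both rise by 56.74; unemployed unchanged → E = 986.18, U = 74.76, labor force = 1,060.94 thousand.
After the second change, unemployed and labor force both fall by 29.16 → E = 986.18, U = 45.60, labor force = 1,031.78 thousand.
New unemployment rate = 45.60 / 1,031.78 = 4.42%.

New unemployment rate ≈ 4.42%.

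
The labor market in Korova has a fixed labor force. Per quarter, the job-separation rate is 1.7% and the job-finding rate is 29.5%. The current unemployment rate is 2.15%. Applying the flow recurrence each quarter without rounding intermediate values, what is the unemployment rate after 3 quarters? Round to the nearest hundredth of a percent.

Unemployment rate after three quarters ≈ 4.37%.

With a fixed labor force, u_{t+1} = u_t + s·(1−u_t) − f·u_t = u_t·(1−s−f) + s.
Here 1−s−f = 0.688 and s = 0.017.
u_1 = 0.021500 × 0.688 + 0.017 = 0.031792.
u_2 = 0.031792 × 0.688 + 0.017 = 0.038873.
u_3 = 0.038873 × 0.688 + 0.017 = 0.043745.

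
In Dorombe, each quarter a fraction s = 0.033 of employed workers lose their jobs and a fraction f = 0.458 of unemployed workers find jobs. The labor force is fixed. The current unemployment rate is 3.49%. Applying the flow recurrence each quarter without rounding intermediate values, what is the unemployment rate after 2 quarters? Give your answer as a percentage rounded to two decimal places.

Unemployment rate after two quarters ≈ 5.88%.

With a fixed labor force, u_{t+1} = u_t + s·(1−u_t) − f·u_t = u_t·(1−s−f) + s.
Here 1−s−f = 0.509 and s = 0.033.
u_1 = 0.034900 × 0.509 + 0.033 = 0.050764.
u_2 = 0.050764 × 0.509 + 0.033 = 0.058839.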